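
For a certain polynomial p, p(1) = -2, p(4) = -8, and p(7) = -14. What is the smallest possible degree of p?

1

Forward differences of the values at x = 1, 4, 7:
  p  : -2  -8  -14
  Δ  : -6  -6
  Δ^2: 0
The first differences are constant (-6) and nonzero, while all higher differences vanish, so the minimal degree is 1.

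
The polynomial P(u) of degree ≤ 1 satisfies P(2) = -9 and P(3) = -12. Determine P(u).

P(u) = -3u - 3

Using the Lagrange interpolation formula with nodes 2, 3:
  L_0(u) = (u - 3) / -1
  L_1(u) = (u - 2) / 1
Then P(u) = -9·L_0(u) - 12·L_1(u).
Expanding and collecting terms gives P(u) = -3u - 3.
Check: P(2) = -9. ✓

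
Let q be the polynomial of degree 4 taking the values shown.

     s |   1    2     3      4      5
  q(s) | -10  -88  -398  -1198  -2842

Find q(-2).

Write q(s) = as^4 + bs^3 + cs^2 + ds + e. Substituting each data point gives a linear system:
  a + b + c + d + e = -10
  16a + 8b + 4c + 2d + e = -88
  81a + 27b + 9c + 3d + e = -398
  256a + 64b + 16c + 4d + e = -1198
  625a + 125b + 25c + 5d + e = -2842
Solving the system yields a = -4, b = -3, c = 2, d = -3, e = -2.
So q(s) = -4s⁴ - 3s³ + 2s² - 3s - 2.
Then q(-2) = -28.

-28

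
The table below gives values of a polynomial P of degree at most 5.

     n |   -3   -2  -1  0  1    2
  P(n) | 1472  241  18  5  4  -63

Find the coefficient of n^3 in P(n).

Write P(n) = an^5 + bn^4 + cn^3 + dn^2 + en + k. Substituting each data point gives a linear system:
  -243a + 81b - 27c + 9d - 3e + k = 1472
  -32a + 16b - 8c + 4d - 2e + k = 241
  -a + b - c + d - e + k = 18
  k = 5
  a + b + c + d + e + k = 4
  32a + 16b + 8c + 4d + 2e + k = -63
Solving the system yields a = -4, b = 5, c = -3, d = 1, e = 0, k = 5.
So P(n) = -4n^5 + 5n^4 - 3n^3 + n^2 + 5.
The coefficient of n^3 is -3.

-3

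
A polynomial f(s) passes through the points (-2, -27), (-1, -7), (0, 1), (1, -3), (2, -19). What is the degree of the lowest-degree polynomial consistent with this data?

Forward differences of the values at s = -2, -1, 0, 1, 2:
  f  : -27  -7  1  -3  -19
  Δ  : 20  8  -4  -16
  Δ^2: -12  -12  -12
  Δ^3: 0  0
  Δ^4: 0
The second differences are constant (-12) and nonzero, while all higher differences vanish, so the minimal degree is 2.

2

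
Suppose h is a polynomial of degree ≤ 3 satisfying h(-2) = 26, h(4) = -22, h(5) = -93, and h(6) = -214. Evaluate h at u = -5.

347

Using the Lagrange interpolation formula with nodes -2, 4, 5, 6:
  L_0(u) = (u - 4)(u - 5)(u - 6) / -336
  L_1(u) = (u + 2)(u - 5)(u - 6) / 12
  L_2(u) = (u + 2)(u - 4)(u - 6) / -7
  L_3(u) = (u + 2)(u - 4)(u - 5) / 16
Then h(u) = 26·L_0(u) - 22·L_1(u) - 93·L_2(u) - 214·L_3(u).
Expanding and collecting terms gives h(u) = -2u³ + 5u² + 6u + 2.
Evaluating at u = -5: h(-5) = 347.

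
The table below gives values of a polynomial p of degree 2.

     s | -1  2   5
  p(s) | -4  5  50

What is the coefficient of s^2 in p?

Write p(s) = as^2 + bs + c. Substituting each data point gives a linear system:
  a - b + c = -4
  4a + 2b + c = 5
  25a + 5b + c = 50
Solving the system yields a = 2, b = 1, c = -5.
So p(s) = 2s² + s - 5.
The leading coefficient is 2.

2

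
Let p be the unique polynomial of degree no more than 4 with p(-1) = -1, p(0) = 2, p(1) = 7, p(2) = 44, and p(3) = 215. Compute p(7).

Using the Lagrange interpolation formula with nodes -1, 0, 1, 2, 3:
  L_0(x) = x(x - 1)(x - 2)(x - 3) / 24
  L_1(x) = (x + 1)(x - 1)(x - 2)(x - 3) / -6
  L_2(x) = (x + 1)x(x - 2)(x - 3) / 4
  L_3(x) = (x + 1)x(x - 1)(x - 3) / -6
  L_4(x) = (x + 1)x(x - 1)(x - 2) / 24
Then p(x) = -1·L_0(x) + 2·L_1(x) + 7·L_2(x) + 44·L_3(x) + 215·L_4(x).
Expanding and collecting terms gives p(x) = 3x^4 - x^3 - 2x^2 + 5x + 2.
Evaluating at x = 7: p(7) = 6799.

6799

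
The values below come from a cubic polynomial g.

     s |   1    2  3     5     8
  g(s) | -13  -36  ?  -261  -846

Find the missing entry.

The 4 known points determine the degree-3 polynomial uniquely.
Write g(s) = as^3 + bs^2 + cs + d. Substituting each data point gives a linear system:
  a + b + c + d = -13
  8a + 4b + 2c + d = -36
  125a + 25b + 5c + d = -261
  512a + 64b + 8c + d = -846
Solving the system yields a = -1, b = -5, c = -1, d = -6.
So g(s) = -s^3 - 5s^2 - s - 6.
Then g(3) = -81.

-81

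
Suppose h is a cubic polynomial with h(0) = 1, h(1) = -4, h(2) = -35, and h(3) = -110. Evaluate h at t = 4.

Using the Lagrange interpolation formula with nodes 0, 1, 2, 3:
  L_0(t) = (t - 1)(t - 2)(t - 3) / -6
  L_1(t) = t(t - 2)(t - 3) / 2
  L_2(t) = t(t - 1)(t - 3) / -2
  L_3(t) = t(t - 1)(t - 2) / 6
Then h(t) = 1·L_0(t) - 4·L_1(t) - 35·L_2(t) - 110·L_3(t).
Expanding and collecting terms gives h(t) = -3t^3 - 4t^2 + 2t + 1.
Evaluating at t = 4: h(4) = -247.

-247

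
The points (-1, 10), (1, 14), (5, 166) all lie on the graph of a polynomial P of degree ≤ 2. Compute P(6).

234

Using the Lagrange interpolation formula with nodes -1, 1, 5:
  L_0(t) = (t - 1)(t - 5) / 12
  L_1(t) = (t + 1)(t - 5) / -8
  L_2(t) = (t + 1)(t - 1) / 24
Then P(t) = 10·L_0(t) + 14·L_1(t) + 166·L_2(t).
Expanding and collecting terms gives P(t) = 6t^2 + 2t + 6.
Evaluating at t = 6: P(6) = 234.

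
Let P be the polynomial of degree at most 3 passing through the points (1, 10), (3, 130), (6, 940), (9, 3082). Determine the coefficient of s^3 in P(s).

4

Write P(s) = as^3 + bs^2 + cs + d. Substituting each data point gives a linear system:
  a + b + c + d = 10
  27a + 9b + 3c + d = 130
  216a + 36b + 6c + d = 940
  729a + 81b + 9c + d = 3082
Solving the system yields a = 4, b = 2, c = 0, d = 4.
So P(s) = 4s³ + 2s² + 4.
The leading coefficient is 4.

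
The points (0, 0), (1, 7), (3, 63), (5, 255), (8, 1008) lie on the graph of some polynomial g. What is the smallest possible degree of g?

3

Divided differences on the nodes 0, 1, 3, 5, 8:
  order 0: 0  7  63  255  1008
  order 1: 7  28  96  251
  order 2: 7  17  31
  order 3: 2  2
  order 4: 0
The order-3 divided differences are all 2 (nonzero) and every higher order vanishes, so the data lies on a polynomial of degree exactly 3.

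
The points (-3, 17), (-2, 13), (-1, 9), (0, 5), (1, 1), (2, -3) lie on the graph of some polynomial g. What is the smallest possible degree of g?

Forward differences of the values at s = -3, -2, -1, 0, 1, 2:
  g  : 17  13  9  5  1  -3
  Δ  : -4  -4  -4  -4  -4
  Δ^2: 0  0  0  0
  Δ^3: 0  0  0
  Δ^4: 0  0
  Δ^5: 0
The first differences are constant (-4) and nonzero, while all higher differences vanish, so the minimal degree is 1.

1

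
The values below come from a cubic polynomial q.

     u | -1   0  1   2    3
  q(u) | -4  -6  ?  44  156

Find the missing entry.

The 4 known points determine the degree-3 polynomial uniquely.
Write q(u) = au^3 + bu^2 + cu + d. Substituting each data point gives a linear system:
  -a + b - c + d = -4
  d = -6
  8a + 4b + 2c + d = 44
  27a + 9b + 3c + d = 156
Solving the system yields a = 5, b = 4, c = -3, d = -6.
So q(u) = 5u^3 + 4u^2 - 3u - 6.
Then q(1) = 0.

0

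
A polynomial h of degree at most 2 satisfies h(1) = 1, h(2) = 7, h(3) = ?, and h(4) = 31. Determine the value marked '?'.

17

The 3 known points determine the degree-2 polynomial uniquely.
Write h(x) = ax^2 + bx + c. Substituting each data point gives a linear system:
  a + b + c = 1
  4a + 2b + c = 7
  16a + 4b + c = 31
Solving the system yields a = 2, b = 0, c = -1.
So h(x) = 2x² - 1.
Then h(3) = 17.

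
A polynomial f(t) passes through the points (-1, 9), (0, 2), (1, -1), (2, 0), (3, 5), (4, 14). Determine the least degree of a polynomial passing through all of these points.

Forward differences of the values at t = -1, 0, 1, 2, 3, 4:
  f  : 9  2  -1  0  5  14
  Δ  : -7  -3  1  5  9
  Δ^2: 4  4  4  4
  Δ^3: 0  0  0
  Δ^4: 0  0
  Δ^5: 0
The second differences are constant (4) and nonzero, while all higher differences vanish, so the minimal degree is 2.

2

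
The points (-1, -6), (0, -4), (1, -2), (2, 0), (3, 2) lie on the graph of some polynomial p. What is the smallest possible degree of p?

1

Forward differences of the values at s = -1, 0, 1, 2, 3:
  p  : -6  -4  -2  0  2
  Δ  : 2  2  2  2
  Δ^2: 0  0  0
  Δ^3: 0  0
  Δ^4: 0
The first differences are constant (2) and nonzero, while all higher differences vanish, so the minimal degree is 1.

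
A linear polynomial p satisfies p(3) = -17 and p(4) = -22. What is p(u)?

Write p(u) = au + b. Substituting each data point gives a linear system:
  3a + b = -17
  4a + b = -22
Solving the system yields a = -5, b = -2.
So p(u) = -5u - 2.
Check: p(4) = -22. ✓

p(u) = -5u - 2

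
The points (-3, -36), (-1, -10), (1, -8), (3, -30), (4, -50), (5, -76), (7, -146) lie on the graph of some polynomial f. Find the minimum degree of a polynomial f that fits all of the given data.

2

Divided differences on the nodes -3, -1, 1, 3, 4, 5, 7:
  order 0: -36  -10  -8  -30  -50  -76  -146
  order 1: 13  1  -11  -20  -26  -35
  order 2: -3  -3  -3  -3  -3
  order 3: 0  0  0  0
  order 4: 0  0  0
  order 5: 0  0
  order 6: 0
The order-2 divided differences are all -3 (nonzero) and every higher order vanishes, so the data lies on a polynomial of degree exactly 2.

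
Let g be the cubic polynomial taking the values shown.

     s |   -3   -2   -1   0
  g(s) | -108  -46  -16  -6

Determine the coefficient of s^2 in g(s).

-4

Write g(s) = as^3 + bs^2 + cs + d. Substituting each data point gives a linear system:
  -27a + 9b - 3c + d = -108
  -8a + 4b - 2c + d = -46
  -a + b - c + d = -16
  d = -6
Solving the system yields a = 2, b = -4, c = 4, d = -6.
So g(s) = 2s³ - 4s² + 4s - 6.
The coefficient of s^2 is -4.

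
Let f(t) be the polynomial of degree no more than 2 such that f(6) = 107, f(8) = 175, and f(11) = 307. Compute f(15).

Using the Lagrange interpolation formula with nodes 6, 8, 11:
  L_0(t) = (t - 8)(t - 11) / 10
  L_1(t) = (t - 6)(t - 11) / -6
  L_2(t) = (t - 6)(t - 8) / 15
Then f(t) = 107·L_0(t) + 175·L_1(t) + 307·L_2(t).
Expanding and collecting terms gives f(t) = 2t^2 + 6t - 1.
Evaluating at t = 15: f(15) = 539.

539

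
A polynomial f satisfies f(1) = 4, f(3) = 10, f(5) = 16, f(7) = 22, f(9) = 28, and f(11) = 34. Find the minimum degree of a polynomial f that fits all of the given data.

Forward differences of the values at n = 1, 3, 5, 7, 9, 11:
  f  : 4  10  16  22  28  34
  Δ  : 6  6  6  6  6
  Δ^2: 0  0  0  0
  Δ^3: 0  0  0
  Δ^4: 0  0
  Δ^5: 0
The first differences are constant (6) and nonzero, while all higher differences vanish, so the minimal degree is 1.

1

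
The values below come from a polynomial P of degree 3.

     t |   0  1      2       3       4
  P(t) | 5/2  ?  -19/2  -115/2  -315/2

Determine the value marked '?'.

9/2

On equispaced nodes a degree-3 polynomial has vanishing fourth forward difference, so
  P(0) - 4·P(1) + 6·P(2) - 4·P(3) + P(4) = 0.
Substituting the known values and solving for P(1):
  -4·P(1) = -18
  P(1) = 9/2.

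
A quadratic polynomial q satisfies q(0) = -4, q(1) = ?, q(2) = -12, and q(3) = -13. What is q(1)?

-9

On equispaced nodes a degree-2 polynomial has vanishing third forward difference, so
  - q(0) + 3·q(1) - 3·q(2) + q(3) = 0.
Substituting the known values and solving for q(1):
  3·q(1) = -27
  q(1) = -9.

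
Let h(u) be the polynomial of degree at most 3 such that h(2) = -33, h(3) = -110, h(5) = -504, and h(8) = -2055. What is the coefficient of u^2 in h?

0

Write h(u) = au^3 + bu^2 + cu + d. Substituting each data point gives a linear system:
  8a + 4b + 2c + d = -33
  27a + 9b + 3c + d = -110
  125a + 25b + 5c + d = -504
  512a + 64b + 8c + d = -2055
Solving the system yields a = -4, b = 0, c = -1, d = 1.
So h(u) = -4u^3 - u + 1.
The coefficient of u^2 is 0.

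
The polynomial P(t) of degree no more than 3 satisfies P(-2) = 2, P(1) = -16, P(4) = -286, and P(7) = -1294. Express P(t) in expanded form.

P(t) = -3t^3 - 5t^2 - 2t - 6

Using the Lagrange interpolation formula with nodes -2, 1, 4, 7:
  L_0(t) = (t - 1)(t - 4)(t - 7) / -162
  L_1(t) = (t + 2)(t - 4)(t - 7) / 54
  L_2(t) = (t + 2)(t - 1)(t - 7) / -54
  L_3(t) = (t + 2)(t - 1)(t - 4) / 162
Then P(t) = 2·L_0(t) - 16·L_1(t) - 286·L_2(t) - 1294·L_3(t).
Expanding and collecting terms gives P(t) = -3t^3 - 5t^2 - 2t - 6.
Check: P(7) = -1294. ✓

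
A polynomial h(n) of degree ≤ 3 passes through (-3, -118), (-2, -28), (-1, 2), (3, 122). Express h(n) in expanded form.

Write h(n) = an^3 + bn^2 + cn + d. Substituting each data point gives a linear system:
  -27a + 9b - 3c + d = -118
  -8a + 4b - 2c + d = -28
  -a + b - c + d = 2
  27a + 9b + 3c + d = 122
Solving the system yields a = 5, b = 0, c = -5, d = 2.
So h(n) = 5n^3 - 5n + 2.
Check: h(-3) = -118. ✓

h(n) = 5n^3 - 5n + 2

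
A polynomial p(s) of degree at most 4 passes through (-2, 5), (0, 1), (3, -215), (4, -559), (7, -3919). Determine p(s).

p(s) = -s^4 - 4s^3 - 3s^2 + 1

Write p(s) = as^4 + bs^3 + cs^2 + ds + e. Substituting each data point gives a linear system:
  16a - 8b + 4c - 2d + e = 5
  e = 1
  81a + 27b + 9c + 3d + e = -215
  256a + 64b + 16c + 4d + e = -559
  2401a + 343b + 49c + 7d + e = -3919
Solving the system yields a = -1, b = -4, c = -3, d = 0, e = 1.
So p(s) = -s⁴ - 4s³ - 3s² + 1.
Check: p(4) = -559. ✓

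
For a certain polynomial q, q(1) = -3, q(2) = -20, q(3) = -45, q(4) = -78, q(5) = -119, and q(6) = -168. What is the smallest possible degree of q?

2

Forward differences of the values at n = 1, 2, 3, 4, 5, 6:
  q  : -3  -20  -45  -78  -119  -168
  Δ  : -17  -25  -33  -41  -49
  Δ^2: -8  -8  -8  -8
  Δ^3: 0  0  0
  Δ^4: 0  0
  Δ^5: 0
The second differences are constant (-8) and nonzero, while all higher differences vanish, so the minimal degree is 2.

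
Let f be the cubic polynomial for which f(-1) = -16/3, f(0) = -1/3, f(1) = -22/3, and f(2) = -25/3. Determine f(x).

f(x) = 3x^3 - 6x^2 - 4x - 1/3

Write f(x) = ax^3 + bx^2 + cx + d. Substituting each data point gives a linear system:
  -a + b - c + d = -16/3
  d = -1/3
  a + b + c + d = -22/3
  8a + 4b + 2c + d = -25/3
Solving the system yields a = 3, b = -6, c = -4, d = -1/3.
So f(x) = 3x^3 - 6x^2 - 4x - 1/3.
Check: f(-1) = -16/3. ✓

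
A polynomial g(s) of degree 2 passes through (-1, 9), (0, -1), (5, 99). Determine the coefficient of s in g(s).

-5

Write g(s) = as^2 + bs + c. Substituting each data point gives a linear system:
  a - b + c = 9
  c = -1
  25a + 5b + c = 99
Solving the system yields a = 5, b = -5, c = -1.
So g(s) = 5s^2 - 5s - 1.
The coefficient of s is -5.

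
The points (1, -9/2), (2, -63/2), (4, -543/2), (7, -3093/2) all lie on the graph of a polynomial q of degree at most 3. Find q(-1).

Using the Lagrange interpolation formula with nodes 1, 2, 4, 7:
  L_0(t) = (t - 2)(t - 4)(t - 7) / -18
  L_1(t) = (t - 1)(t - 4)(t - 7) / 10
  L_2(t) = (t - 1)(t - 2)(t - 7) / -18
  L_3(t) = (t - 1)(t - 2)(t - 4) / 90
Then q(t) = -9/2·L_0(t) - 63/2·L_1(t) - 543/2·L_2(t) - 3093/2·L_3(t).
Expanding and collecting terms gives q(t) = -5t^3 + 4t^2 - 4t + 1/2.
Evaluating at t = -1: q(-1) = 27/2.

27/2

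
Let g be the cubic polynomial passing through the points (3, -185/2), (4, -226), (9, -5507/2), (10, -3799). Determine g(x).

g(x) = -4x^3 + 2x^2 + (1/2)x - 4

Write g(x) = ax^3 + bx^2 + cx + d. Substituting each data point gives a linear system:
  27a + 9b + 3c + d = -185/2
  64a + 16b + 4c + d = -226
  729a + 81b + 9c + d = -5507/2
  1000a + 100b + 10c + d = -3799
Solving the system yields a = -4, b = 2, c = 1/2, d = -4.
So g(x) = -4x³ + 2x² + (1/2)x - 4.
Check: g(3) = -185/2. ✓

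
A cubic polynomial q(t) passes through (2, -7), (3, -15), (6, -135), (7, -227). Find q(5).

Using the Lagrange interpolation formula with nodes 2, 3, 6, 7:
  L_0(t) = (t - 3)(t - 6)(t - 7) / -20
  L_1(t) = (t - 2)(t - 6)(t - 7) / 12
  L_2(t) = (t - 2)(t - 3)(t - 7) / -12
  L_3(t) = (t - 2)(t - 3)(t - 6) / 20
Then q(t) = -7·L_0(t) - 15·L_1(t) - 135·L_2(t) - 227·L_3(t).
Expanding and collecting terms gives q(t) = -t^3 + 3t^2 - 4t - 3.
Evaluating at t = 5: q(5) = -73.

-73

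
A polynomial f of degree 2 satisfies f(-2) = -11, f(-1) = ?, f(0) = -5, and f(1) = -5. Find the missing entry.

-7

The 3 known points determine the degree-2 polynomial uniquely.
Write f(u) = au^2 + bu + c. Substituting each data point gives a linear system:
  4a - 2b + c = -11
  c = -5
  a + b + c = -5
Solving the system yields a = -1, b = 1, c = -5.
So f(u) = -u^2 + u - 5.
Then f(-1) = -7.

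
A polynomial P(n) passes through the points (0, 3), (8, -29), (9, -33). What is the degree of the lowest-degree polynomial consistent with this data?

1

Divided differences on the nodes 0, 8, 9:
  order 0: 3  -29  -33
  order 1: -4  -4
  order 2: 0
The order-1 divided differences are all -4 (nonzero) and every higher order vanishes, so the data lies on a polynomial of degree exactly 1.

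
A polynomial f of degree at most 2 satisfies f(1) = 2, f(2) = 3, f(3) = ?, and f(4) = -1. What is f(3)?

2

On equispaced nodes a degree-2 polynomial has vanishing third forward difference, so
  - f(1) + 3·f(2) - 3·f(3) + f(4) = 0.
Substituting the known values and solving for f(3):
  -3·f(3) = -6
  f(3) = 2.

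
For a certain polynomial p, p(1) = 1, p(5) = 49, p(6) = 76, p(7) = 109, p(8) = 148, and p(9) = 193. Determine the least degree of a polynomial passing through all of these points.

2

Divided differences on the nodes 1, 5, 6, 7, 8, 9:
  order 0: 1  49  76  109  148  193
  order 1: 12  27  33  39  45
  order 2: 3  3  3  3
  order 3: 0  0  0
  order 4: 0  0
  order 5: 0
The order-2 divided differences are all 3 (nonzero) and every higher order vanishes, so the data lies on a polynomial of degree exactly 2.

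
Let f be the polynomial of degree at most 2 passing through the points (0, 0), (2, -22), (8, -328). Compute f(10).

Write f(u) = au^2 + bu + c. Substituting each data point gives a linear system:
  c = 0
  4a + 2b + c = -22
  64a + 8b + c = -328
Solving the system yields a = -5, b = -1, c = 0.
So f(u) = -5u^2 - u.
Then f(10) = -510.

-510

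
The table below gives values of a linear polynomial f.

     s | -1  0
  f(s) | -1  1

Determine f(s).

Using the Lagrange interpolation formula with nodes -1, 0:
  L_0(s) = s / -1
  L_1(s) = (s + 1) / 1
Then f(s) = -1·L_0(s) + 1·L_1(s).
Expanding and collecting terms gives f(s) = 2s + 1.
Check: f(-1) = -1. ✓

f(s) = 2s + 1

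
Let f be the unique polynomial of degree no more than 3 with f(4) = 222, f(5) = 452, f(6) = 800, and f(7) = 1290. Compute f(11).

Using the Lagrange interpolation formula with nodes 4, 5, 6, 7:
  L_0(u) = (u - 5)(u - 6)(u - 7) / -6
  L_1(u) = (u - 4)(u - 6)(u - 7) / 2
  L_2(u) = (u - 4)(u - 5)(u - 7) / -2
  L_3(u) = (u - 4)(u - 5)(u - 6) / 6
Then f(u) = 222·L_0(u) + 452·L_1(u) + 800·L_2(u) + 1290·L_3(u).
Expanding and collecting terms gives f(u) = 4u³ - u² - 5u + 2.
Evaluating at u = 11: f(11) = 5150.

5150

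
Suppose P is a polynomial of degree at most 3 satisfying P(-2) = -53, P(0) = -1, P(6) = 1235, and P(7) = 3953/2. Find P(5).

1413/2

Using the Lagrange interpolation formula with nodes -2, 0, 6, 7:
  L_0(t) = t(t - 6)(t - 7) / -144
  L_1(t) = (t + 2)(t - 6)(t - 7) / 84
  L_2(t) = (t + 2)t(t - 7) / -48
  L_3(t) = (t + 2)t(t - 6) / 63
Then P(t) = -53·L_0(t) - 1·L_1(t) + 1235·L_2(t) + 3953/2·L_3(t).
Expanding and collecting terms gives P(t) = 6t³ - (3/2)t² - t - 1.
Evaluating at t = 5: P(5) = 1413/2.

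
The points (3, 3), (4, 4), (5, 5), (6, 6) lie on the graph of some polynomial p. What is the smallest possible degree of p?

1

Divided differences on the nodes 3, 4, 5, 6:
  order 0: 3  4  5  6
  order 1: 1  1  1
  order 2: 0  0
  order 3: 0
The order-1 divided differences are all 1 (nonzero) and every higher order vanishes, so the data lies on a polynomial of degree exactly 1.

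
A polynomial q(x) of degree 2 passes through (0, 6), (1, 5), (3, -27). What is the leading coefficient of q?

-5

Write q(x) = ax^2 + bx + c. Substituting each data point gives a linear system:
  c = 6
  a + b + c = 5
  9a + 3b + c = -27
Solving the system yields a = -5, b = 4, c = 6.
So q(x) = -5x^2 + 4x + 6.
The leading coefficient is -5.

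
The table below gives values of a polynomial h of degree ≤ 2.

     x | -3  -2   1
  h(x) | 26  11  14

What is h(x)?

Write h(x) = ax^2 + bx + c. Substituting each data point gives a linear system:
  9a - 3b + c = 26
  4a - 2b + c = 11
  a + b + c = 14
Solving the system yields a = 4, b = 5, c = 5.
So h(x) = 4x^2 + 5x + 5.
Check: h(-2) = 11. ✓

h(x) = 4x^2 + 5x + 5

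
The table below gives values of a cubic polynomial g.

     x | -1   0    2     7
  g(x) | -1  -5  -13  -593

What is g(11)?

-2425

Write g(x) = ax^3 + bx^2 + cx + d. Substituting each data point gives a linear system:
  -a + b - c + d = -1
  d = -5
  8a + 4b + 2c + d = -13
  343a + 49b + 7c + d = -593
Solving the system yields a = -2, b = 2, c = 0, d = -5.
So g(x) = -2x^3 + 2x^2 - 5.
Then g(11) = -2425.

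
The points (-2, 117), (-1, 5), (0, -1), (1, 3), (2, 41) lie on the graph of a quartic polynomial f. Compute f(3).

Using the Lagrange interpolation formula with nodes -2, -1, 0, 1, 2:
  L_0(u) = (u + 1)u(u - 1)(u - 2) / 24
  L_1(u) = (u + 2)u(u - 1)(u - 2) / -6
  L_2(u) = (u + 2)(u + 1)(u - 1)(u - 2) / 4
  L_3(u) = (u + 2)(u + 1)u(u - 2) / -6
  L_4(u) = (u + 2)(u + 1)u(u - 1) / 24
Then f(u) = 117·L_0(u) + 5·L_1(u) - 1·L_2(u) + 3·L_3(u) + 41·L_4(u).
Expanding and collecting terms gives f(u) = 5u^4 - 6u^3 + 5u - 1.
Evaluating at u = 3: f(3) = 257.

257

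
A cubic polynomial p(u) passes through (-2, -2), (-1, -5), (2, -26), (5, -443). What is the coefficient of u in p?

Write p(u) = au^3 + bu^2 + cu + d. Substituting each data point gives a linear system:
  -8a + 4b - 2c + d = -2
  -a + b - c + d = -5
  8a + 4b + 2c + d = -26
  125a + 25b + 5c + d = -443
Solving the system yields a = -3, b = -4, c = 6, d = 2.
So p(u) = -3u³ - 4u² + 6u + 2.
The coefficient of u is 6.

6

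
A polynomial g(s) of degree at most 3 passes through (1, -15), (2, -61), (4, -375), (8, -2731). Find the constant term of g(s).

Write g(s) = as^3 + bs^2 + cs + d. Substituting each data point gives a linear system:
  a + b + c + d = -15
  8a + 4b + 2c + d = -61
  64a + 16b + 4c + d = -375
  512a + 64b + 8c + d = -2731
Solving the system yields a = -5, b = -2, c = -5, d = -3.
So g(s) = -5s^3 - 2s^2 - 5s - 3.
The constant term is -3.

-3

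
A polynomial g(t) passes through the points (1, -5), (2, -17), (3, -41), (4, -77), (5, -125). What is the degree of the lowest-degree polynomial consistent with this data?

Forward differences of the values at t = 1, 2, 3, 4, 5:
  g  : -5  -17  -41  -77  -125
  Δ  : -12  -24  -36  -48
  Δ^2: -12  -12  -12
  Δ^3: 0  0
  Δ^4: 0
The second differences are constant (-12) and nonzero, while all higher differences vanish, so the minimal degree is 2.

2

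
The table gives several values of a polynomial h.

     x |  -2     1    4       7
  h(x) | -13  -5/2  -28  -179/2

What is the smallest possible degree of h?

2

Forward differences of the values at x = -2, 1, 4, 7:
  h  : -13  -5/2  -28  -179/2
  Δ  : 21/2  -51/2  -123/2
  Δ^2: -36  -36
  Δ^3: 0
The second differences are constant (-36) and nonzero, while all higher differences vanish, so the minimal degree is 2.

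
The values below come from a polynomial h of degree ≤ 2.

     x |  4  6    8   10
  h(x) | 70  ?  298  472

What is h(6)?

164

On equispaced nodes a degree-2 polynomial has vanishing third forward difference, so
  - h(4) + 3·h(6) - 3·h(8) + h(10) = 0.
Substituting the known values and solving for h(6):
  3·h(6) = 492
  h(6) = 164.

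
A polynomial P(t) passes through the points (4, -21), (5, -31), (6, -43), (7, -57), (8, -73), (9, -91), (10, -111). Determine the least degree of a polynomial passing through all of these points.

2

Forward differences of the values at t = 4, 5, 6, 7, 8, 9, 10:
  P  : -21  -31  -43  -57  -73  -91  -111
  Δ  : -10  -12  -14  -16  -18  -20
  Δ^2: -2  -2  -2  -2  -2
  Δ^3: 0  0  0  0
  Δ^4: 0  0  0
  Δ^5: 0  0
  Δ^6: 0
The second differences are constant (-2) and nonzero, while all higher differences vanish, so the minimal degree is 2.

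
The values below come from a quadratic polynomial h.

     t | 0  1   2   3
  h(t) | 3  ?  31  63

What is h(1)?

On equispaced nodes a degree-2 polynomial has vanishing third forward difference, so
  - h(0) + 3·h(1) - 3·h(2) + h(3) = 0.
Substituting the known values and solving for h(1):
  3·h(1) = 33
  h(1) = 11.

11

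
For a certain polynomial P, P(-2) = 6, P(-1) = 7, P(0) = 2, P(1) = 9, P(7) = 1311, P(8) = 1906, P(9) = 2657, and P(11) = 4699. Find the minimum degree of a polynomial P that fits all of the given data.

3

Divided differences on the nodes -2, -1, 0, 1, 7, 8, 9, 11:
  order 0: 6  7  2  9  1311  1906  2657  4699
  order 1: 1  -5  7  217  595  751  1021
  order 2: -3  6  30  54  78  90
  order 3: 3  3  3  3  3
  order 4: 0  0  0  0
  order 5: 0  0  0
  order 6: 0  0
  order 7: 0
The order-3 divided differences are all 3 (nonzero) and every higher order vanishes, so the data lies on a polynomial of degree exactly 3.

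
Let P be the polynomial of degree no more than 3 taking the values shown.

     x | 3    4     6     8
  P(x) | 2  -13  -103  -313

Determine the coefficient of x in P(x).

Write P(x) = ax^3 + bx^2 + cx + d. Substituting each data point gives a linear system:
  27a + 9b + 3c + d = 2
  64a + 16b + 4c + d = -13
  216a + 36b + 6c + d = -103
  512a + 64b + 8c + d = -313
Solving the system yields a = -1, b = 3, c = 1, d = -1.
So P(x) = -x^3 + 3x^2 + x - 1.
The coefficient of x is 1.

1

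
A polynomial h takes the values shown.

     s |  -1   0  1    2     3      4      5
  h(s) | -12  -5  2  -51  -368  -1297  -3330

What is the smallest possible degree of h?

4

Forward differences of the values at s = -1, 0, 1, 2, 3, 4, 5:
  h  : -12  -5  2  -51  -368  -1297  -3330
  Δ  : 7  7  -53  -317  -929  -2033
  Δ^2: 0  -60  -264  -612  -1104
  Δ^3: -60  -204  -348  -492
  Δ^4: -144  -144  -144
  Δ^5: 0  0
  Δ^6: 0
The fourth differences are constant (-144) and nonzero, while all higher differences vanish, so the minimal degree is 4.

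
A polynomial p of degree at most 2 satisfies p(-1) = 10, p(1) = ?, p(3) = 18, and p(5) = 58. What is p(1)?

The 3 known points determine the degree-2 polynomial uniquely.
Write p(n) = an^2 + bn + c. Substituting each data point gives a linear system:
  a - b + c = 10
  9a + 3b + c = 18
  25a + 5b + c = 58
Solving the system yields a = 3, b = -4, c = 3.
So p(n) = 3n^2 - 4n + 3.
Then p(1) = 2.

2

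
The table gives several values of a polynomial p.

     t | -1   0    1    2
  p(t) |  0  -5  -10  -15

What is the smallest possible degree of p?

Forward differences of the values at t = -1, 0, 1, 2:
  p  : 0  -5  -10  -15
  Δ  : -5  -5  -5
  Δ^2: 0  0
  Δ^3: 0
The first differences are constant (-5) and nonzero, while all higher differences vanish, so the minimal degree is 1.

1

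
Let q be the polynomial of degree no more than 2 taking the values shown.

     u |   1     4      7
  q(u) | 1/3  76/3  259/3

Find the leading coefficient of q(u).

Write q(u) = au^2 + bu + c. Substituting each data point gives a linear system:
  a + b + c = 1/3
  16a + 4b + c = 76/3
  49a + 7b + c = 259/3
Solving the system yields a = 2, b = -5/3, c = 0.
So q(u) = 2u² - (5/3)u.
The leading coefficient is 2.

2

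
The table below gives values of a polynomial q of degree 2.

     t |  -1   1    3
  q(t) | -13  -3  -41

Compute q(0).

Write q(t) = at^2 + bt + c. Substituting each data point gives a linear system:
  a - b + c = -13
  a + b + c = -3
  9a + 3b + c = -41
Solving the system yields a = -6, b = 5, c = -2.
So q(t) = -6t^2 + 5t - 2.
Then q(0) = -2.

-2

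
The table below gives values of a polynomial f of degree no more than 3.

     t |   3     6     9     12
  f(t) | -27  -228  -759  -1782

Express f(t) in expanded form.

f(t) = -t^3 - (1/3)t^2 - t + 6

Using the Lagrange interpolation formula with nodes 3, 6, 9, 12:
  L_0(t) = (t - 6)(t - 9)(t - 12) / -162
  L_1(t) = (t - 3)(t - 9)(t - 12) / 54
  L_2(t) = (t - 3)(t - 6)(t - 12) / -54
  L_3(t) = (t - 3)(t - 6)(t - 9) / 162
Then f(t) = -27·L_0(t) - 228·L_1(t) - 759·L_2(t) - 1782·L_3(t).
Expanding and collecting terms gives f(t) = -t^3 - (1/3)t^2 - t + 6.
Check: f(12) = -1782. ✓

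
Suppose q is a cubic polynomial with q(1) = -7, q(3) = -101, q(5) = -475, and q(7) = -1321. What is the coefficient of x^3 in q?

-4

Write q(x) = ax^3 + bx^2 + cx + d. Substituting each data point gives a linear system:
  a + b + c + d = -7
  27a + 9b + 3c + d = -101
  125a + 25b + 5c + d = -475
  343a + 49b + 7c + d = -1321
Solving the system yields a = -4, b = 1, c = 1, d = -5.
So q(x) = -4x^3 + x^2 + x - 5.
The leading coefficient is -4.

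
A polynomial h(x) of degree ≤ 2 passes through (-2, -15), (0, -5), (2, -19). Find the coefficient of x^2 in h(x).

Write h(x) = ax^2 + bx + c. Substituting each data point gives a linear system:
  4a - 2b + c = -15
  c = -5
  4a + 2b + c = -19
Solving the system yields a = -3, b = -1, c = -5.
So h(x) = -3x^2 - x - 5.
The leading coefficient is -3.

-3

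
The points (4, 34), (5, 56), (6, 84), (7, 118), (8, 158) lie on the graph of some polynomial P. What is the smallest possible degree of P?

Forward differences of the values at u = 4, 5, 6, 7, 8:
  P  : 34  56  84  118  158
  Δ  : 22  28  34  40
  Δ^2: 6  6  6
  Δ^3: 0  0
  Δ^4: 0
The second differences are constant (6) and nonzero, while all higher differences vanish, so the minimal degree is 2.

2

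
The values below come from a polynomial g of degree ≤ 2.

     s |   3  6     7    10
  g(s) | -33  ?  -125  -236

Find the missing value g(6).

The 3 known points determine the degree-2 polynomial uniquely.
Write g(s) = as^2 + bs + c. Substituting each data point gives a linear system:
  9a + 3b + c = -33
  49a + 7b + c = -125
  100a + 10b + c = -236
Solving the system yields a = -2, b = -3, c = -6.
So g(s) = -2s^2 - 3s - 6.
Then g(6) = -96.

-96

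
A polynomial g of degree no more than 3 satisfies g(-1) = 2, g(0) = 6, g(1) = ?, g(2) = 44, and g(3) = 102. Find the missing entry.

On equispaced nodes a degree-3 polynomial has vanishing fourth forward difference, so
  g(-1) - 4·g(0) + 6·g(1) - 4·g(2) + g(3) = 0.
Substituting the known values and solving for g(1):
  6·g(1) = 96
  g(1) = 16.

16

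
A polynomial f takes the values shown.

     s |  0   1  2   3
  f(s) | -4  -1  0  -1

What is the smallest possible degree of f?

Forward differences of the values at s = 0, 1, 2, 3:
  f  : -4  -1  0  -1
  Δ  : 3  1  -1
  Δ^2: -2  -2
  Δ^3: 0
The second differences are constant (-2) and nonzero, while all higher differences vanish, so the minimal degree is 2.

2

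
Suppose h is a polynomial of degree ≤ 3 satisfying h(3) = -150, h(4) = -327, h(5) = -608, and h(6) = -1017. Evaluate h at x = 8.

-2315

Forward differences of the values at x = 3, 4, 5, 6:
  h  : -150  -327  -608  -1017
  Δ  : -177  -281  -409
  Δ^2: -104  -128
  Δ^3: -24
The third differences are constant, confirming degree 3.
Interpolating (Newton forward form) and evaluating at x = 8 gives h(8) = -2315.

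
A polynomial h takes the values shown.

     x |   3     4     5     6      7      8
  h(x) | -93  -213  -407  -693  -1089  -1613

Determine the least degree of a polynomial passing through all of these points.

Forward differences of the values at x = 3, 4, 5, 6, 7, 8:
  h  : -93  -213  -407  -693  -1089  -1613
  Δ  : -120  -194  -286  -396  -524
  Δ^2: -74  -92  -110  -128
  Δ^3: -18  -18  -18
  Δ^4: 0  0
  Δ^5: 0
The third differences are constant (-18) and nonzero, while all higher differences vanish, so the minimal degree is 3.

3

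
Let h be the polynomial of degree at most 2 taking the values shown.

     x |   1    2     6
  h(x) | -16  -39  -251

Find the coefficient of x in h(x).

Write h(x) = ax^2 + bx + c. Substituting each data point gives a linear system:
  a + b + c = -16
  4a + 2b + c = -39
  36a + 6b + c = -251
Solving the system yields a = -6, b = -5, c = -5.
So h(x) = -6x² - 5x - 5.
The coefficient of x is -5.

-5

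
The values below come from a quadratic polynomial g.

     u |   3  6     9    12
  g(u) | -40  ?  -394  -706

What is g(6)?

On equispaced nodes a degree-2 polynomial has vanishing third forward difference, so
  - g(3) + 3·g(6) - 3·g(9) + g(12) = 0.
Substituting the known values and solving for g(6):
  3·g(6) = -516
  g(6) = -172.

-172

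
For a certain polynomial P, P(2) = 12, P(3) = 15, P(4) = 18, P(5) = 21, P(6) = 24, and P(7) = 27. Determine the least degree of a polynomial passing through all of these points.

1

Forward differences of the values at n = 2, 3, 4, 5, 6, 7:
  P  : 12  15  18  21  24  27
  Δ  : 3  3  3  3  3
  Δ^2: 0  0  0  0
  Δ^3: 0  0  0
  Δ^4: 0  0
  Δ^5: 0
The first differences are constant (3) and nonzero, while all higher differences vanish, so the minimal degree is 1.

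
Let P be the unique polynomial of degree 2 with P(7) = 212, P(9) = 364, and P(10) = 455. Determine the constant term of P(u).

Write P(u) = au^2 + bu + c. Substituting each data point gives a linear system:
  49a + 7b + c = 212
  81a + 9b + c = 364
  100a + 10b + c = 455
Solving the system yields a = 5, b = -4, c = -5.
So P(u) = 5u^2 - 4u - 5.
The constant term is -5.

-5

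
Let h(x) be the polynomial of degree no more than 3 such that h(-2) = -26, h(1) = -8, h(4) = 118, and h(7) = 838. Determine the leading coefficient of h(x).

Write h(x) = ax^3 + bx^2 + cx + d. Substituting each data point gives a linear system:
  -8a + 4b - 2c + d = -26
  a + b + c + d = -8
  64a + 16b + 4c + d = 118
  343a + 49b + 7c + d = 838
Solving the system yields a = 3, b = -3, c = -6, d = -2.
So h(x) = 3x³ - 3x² - 6x - 2.
The leading coefficient is 3.

3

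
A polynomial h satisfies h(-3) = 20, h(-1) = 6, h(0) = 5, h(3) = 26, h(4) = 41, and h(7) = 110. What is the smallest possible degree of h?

Divided differences on the nodes -3, -1, 0, 3, 4, 7:
  order 0: 20  6  5  26  41  110
  order 1: -7  -1  7  15  23
  order 2: 2  2  2  2
  order 3: 0  0  0
  order 4: 0  0
  order 5: 0
The order-2 divided differences are all 2 (nonzero) and every higher order vanishes, so the data lies on a polynomial of degree exactly 2.

2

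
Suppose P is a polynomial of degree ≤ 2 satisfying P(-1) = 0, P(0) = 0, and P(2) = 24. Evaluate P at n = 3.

48

Write P(n) = an^2 + bn + c. Substituting each data point gives a linear system:
  a - b + c = 0
  c = 0
  4a + 2b + c = 24
Solving the system yields a = 4, b = 4, c = 0.
So P(n) = 4n^2 + 4n.
Then P(3) = 48.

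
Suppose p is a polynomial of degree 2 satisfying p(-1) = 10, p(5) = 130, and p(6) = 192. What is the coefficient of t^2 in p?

6

Write p(t) = at^2 + bt + c. Substituting each data point gives a linear system:
  a - b + c = 10
  25a + 5b + c = 130
  36a + 6b + c = 192
Solving the system yields a = 6, b = -4, c = 0.
So p(t) = 6t² - 4t.
The leading coefficient is 6.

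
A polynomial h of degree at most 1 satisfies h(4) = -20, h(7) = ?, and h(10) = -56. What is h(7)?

The 2 known points determine the degree-1 polynomial uniquely.
Write h(u) = au + b. Substituting each data point gives a linear system:
  4a + b = -20
  10a + b = -56
Solving the system yields a = -6, b = 4.
So h(u) = -6u + 4.
Then h(7) = -38.

-38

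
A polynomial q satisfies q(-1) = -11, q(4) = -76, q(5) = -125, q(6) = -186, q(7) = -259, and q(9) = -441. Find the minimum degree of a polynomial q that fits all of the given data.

2

Divided differences on the nodes -1, 4, 5, 6, 7, 9:
  order 0: -11  -76  -125  -186  -259  -441
  order 1: -13  -49  -61  -73  -91
  order 2: -6  -6  -6  -6
  order 3: 0  0  0
  order 4: 0  0
  order 5: 0
The order-2 divided differences are all -6 (nonzero) and every higher order vanishes, so the data lies on a polynomial of degree exactly 2.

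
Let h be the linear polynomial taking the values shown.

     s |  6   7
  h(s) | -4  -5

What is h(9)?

Using the Lagrange interpolation formula with nodes 6, 7:
  L_0(s) = (s - 7) / -1
  L_1(s) = (s - 6) / 1
Then h(s) = -4·L_0(s) - 5·L_1(s).
Expanding and collecting terms gives h(s) = -s + 2.
Evaluating at s = 9: h(9) = -7.

-7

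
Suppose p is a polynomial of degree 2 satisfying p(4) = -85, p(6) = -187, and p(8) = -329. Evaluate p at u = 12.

Write p(u) = au^2 + bu + c. Substituting each data point gives a linear system:
  16a + 4b + c = -85
  36a + 6b + c = -187
  64a + 8b + c = -329
Solving the system yields a = -5, b = -1, c = -1.
So p(u) = -5u^2 - u - 1.
Then p(12) = -733.

-733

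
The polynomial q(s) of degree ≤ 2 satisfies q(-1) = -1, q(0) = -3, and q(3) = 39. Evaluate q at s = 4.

69

Write q(s) = as^2 + bs + c. Substituting each data point gives a linear system:
  a - b + c = -1
  c = -3
  9a + 3b + c = 39
Solving the system yields a = 4, b = 2, c = -3.
So q(s) = 4s^2 + 2s - 3.
Then q(4) = 69.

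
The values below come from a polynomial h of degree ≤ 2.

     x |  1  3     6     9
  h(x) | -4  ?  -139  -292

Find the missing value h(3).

-40

The 3 known points determine the degree-2 polynomial uniquely.
Write h(x) = ax^2 + bx + c. Substituting each data point gives a linear system:
  a + b + c = -4
  36a + 6b + c = -139
  81a + 9b + c = -292
Solving the system yields a = -3, b = -6, c = 5.
So h(x) = -3x^2 - 6x + 5.
Then h(3) = -40.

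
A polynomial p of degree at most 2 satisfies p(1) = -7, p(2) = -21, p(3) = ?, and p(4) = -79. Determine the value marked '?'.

-45

On equispaced nodes a degree-2 polynomial has vanishing third forward difference, so
  - p(1) + 3·p(2) - 3·p(3) + p(4) = 0.
Substituting the known values and solving for p(3):
  -3·p(3) = 135
  p(3) = -45.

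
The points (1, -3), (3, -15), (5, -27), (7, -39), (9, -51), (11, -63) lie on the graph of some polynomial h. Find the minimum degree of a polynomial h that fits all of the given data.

Forward differences of the values at s = 1, 3, 5, 7, 9, 11:
  h  : -3  -15  -27  -39  -51  -63
  Δ  : -12  -12  -12  -12  -12
  Δ^2: 0  0  0  0
  Δ^3: 0  0  0
  Δ^4: 0  0
  Δ^5: 0
The first differences are constant (-12) and nonzero, while all higher differences vanish, so the minimal degree is 1.

1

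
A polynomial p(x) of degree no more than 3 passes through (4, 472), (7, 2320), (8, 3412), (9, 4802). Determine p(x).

Write p(x) = ax^3 + bx^2 + cx + d. Substituting each data point gives a linear system:
  64a + 16b + 4c + d = 472
  343a + 49b + 7c + d = 2320
  512a + 64b + 8c + d = 3412
  729a + 81b + 9c + d = 4802
Solving the system yields a = 6, b = 5, c = 3, d = -4.
So p(x) = 6x^3 + 5x^2 + 3x - 4.
Check: p(8) = 3412. ✓

p(x) = 6x^3 + 5x^2 + 3x - 4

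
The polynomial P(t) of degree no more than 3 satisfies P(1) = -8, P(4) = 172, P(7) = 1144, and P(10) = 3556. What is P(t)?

P(t) = 4t^3 - 4t^2 - 4t - 4

Write P(t) = at^3 + bt^2 + ct + d. Substituting each data point gives a linear system:
  a + b + c + d = -8
  64a + 16b + 4c + d = 172
  343a + 49b + 7c + d = 1144
  1000a + 100b + 10c + d = 3556
Solving the system yields a = 4, b = -4, c = -4, d = -4.
So P(t) = 4t³ - 4t² - 4t - 4.
Check: P(1) = -8. ✓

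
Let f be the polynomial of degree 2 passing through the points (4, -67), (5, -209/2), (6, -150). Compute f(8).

Write f(s) = as^2 + bs + c. Substituting each data point gives a linear system:
  16a + 4b + c = -67
  25a + 5b + c = -209/2
  36a + 6b + c = -150
Solving the system yields a = -4, b = -3/2, c = 3.
So f(s) = -4s^2 - (3/2)s + 3.
Then f(8) = -265.

-265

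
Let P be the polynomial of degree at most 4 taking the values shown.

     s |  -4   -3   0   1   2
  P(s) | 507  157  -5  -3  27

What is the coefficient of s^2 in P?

0

Write P(s) = as^4 + bs^3 + cs^2 + ds + e. Substituting each data point gives a linear system:
  256a - 64b + 16c - 4d + e = 507
  81a - 27b + 9c - 3d + e = 157
  e = -5
  a + b + c + d + e = -3
  16a + 8b + 4c + 2d + e = 27
Solving the system yields a = 2, b = 0, c = 0, d = 0, e = -5.
So P(s) = 2s^4 - 5.
The coefficient of s^2 is 0.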